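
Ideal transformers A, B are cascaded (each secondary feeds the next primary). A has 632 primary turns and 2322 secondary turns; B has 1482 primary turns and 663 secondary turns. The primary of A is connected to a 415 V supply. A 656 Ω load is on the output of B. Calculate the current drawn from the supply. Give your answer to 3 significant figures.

I_supply ≈ 1.71 A

After A: V = 415.00 × 2322/632 = 1524.7 V.
After B: V = 1524.7 × 663/1482 = 682.12 V.
I_load = 682.12/656 = 1.0398 A, so P_out = 682.12 × 1.0398 = 709.27 W.
All ideal ⇒ P_in = P_out, so I_supply = 709.27/415 = 1.71 A.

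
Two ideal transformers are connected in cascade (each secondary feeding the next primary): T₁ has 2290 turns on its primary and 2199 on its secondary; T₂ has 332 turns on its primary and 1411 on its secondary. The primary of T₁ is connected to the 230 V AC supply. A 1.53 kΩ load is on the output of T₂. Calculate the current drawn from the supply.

After T₁: V = 230.00 × 2199/2290 = 220.86 V.
After T₂: V = 220.86 × 1411/332 = 938.66 V.
I_load = 938.66/1530 = 0.61350 A, so P_out = 938.66 × 0.61350 = 575.87 W.
All ideal ⇒ P_in = P_out, so I_supply = 575.87/230 = 2.50 A.

I_supply ≈ 2.50 A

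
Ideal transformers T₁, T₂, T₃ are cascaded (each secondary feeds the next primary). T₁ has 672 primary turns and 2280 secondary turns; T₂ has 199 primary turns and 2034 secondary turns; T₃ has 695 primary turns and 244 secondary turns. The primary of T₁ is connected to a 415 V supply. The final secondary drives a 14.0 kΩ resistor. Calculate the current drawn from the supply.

I_supply ≈ 4.39 A

Secondary of T₁: V = 415.00 × 2280/672 = 1408.0 V.
Secondary of T₂: V = 1408.0 × 2034/199 = 14392 V.
Secondary of T₃: V = 14392 × 244/695 = 5052.6 V.
I_load = 5052.6/14000 = 0.36090 A, so P_out = 5052.6 × 0.36090 = 1823.5 W.
All ideal ⇒ P_in = P_out, so I_supply = 1823.5/415 = 4.39 A.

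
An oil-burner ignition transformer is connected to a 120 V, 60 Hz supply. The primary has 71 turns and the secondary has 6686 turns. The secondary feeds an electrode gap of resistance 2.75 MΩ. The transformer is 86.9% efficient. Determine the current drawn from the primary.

V_s = 120 × 6686/71 = 11300 V.
I_s = V_s/R = 11300/(2.75×10^6) = 0.0041092 A.
P_out = V_s I_s = 11300 × 0.0041092 = 46.435 W.
P_in = P_out/η = 46.435/0.869 = 53.435 W.
I_p = P_in/V_p = 53.435/120 = 0.445 A.

I_p ≈ 0.445 A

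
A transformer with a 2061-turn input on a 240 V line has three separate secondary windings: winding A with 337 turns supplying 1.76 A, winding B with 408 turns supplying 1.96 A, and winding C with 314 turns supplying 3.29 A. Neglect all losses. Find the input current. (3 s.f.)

I_in ≈ 1.18 A

V_A = 240 × 337/2061 = 39.243 V; V_B = 240 × 408/2061 = 47.511 V; V_C = 240 × 314/2061 = 36.565 V.
P_out = V_A I_A + V_B I_B + V_C I_C = 39.243×1.76 + 47.511×1.96 + 36.565×3.29 = 69.068 + 93.121 + 120.30 = 282.49 W.
Ideal ⇒ P_in = P_out, so I_in = P_out/V_in = 282.49/240 = 1.18 A.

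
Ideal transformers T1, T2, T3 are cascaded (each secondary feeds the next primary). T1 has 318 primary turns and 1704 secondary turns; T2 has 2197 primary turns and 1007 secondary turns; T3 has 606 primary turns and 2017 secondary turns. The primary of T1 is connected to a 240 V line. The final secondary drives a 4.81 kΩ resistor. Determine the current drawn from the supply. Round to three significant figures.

After T1: V = 240.00 × 1704/318 = 1286.0 V.
After T2: V = 1286.0 × 1007/2197 = 589.46 V.
After T3: V = 589.46 × 2017/606 = 1961.9 V.
I_load = 1961.9/4810 = 0.40789 A, so P_out = 1961.9 × 0.40789 = 800.25 W.
All ideal ⇒ P_in = P_out, so I_supply = 800.25/240 = 3.33 A.

I_supply ≈ 3.33 A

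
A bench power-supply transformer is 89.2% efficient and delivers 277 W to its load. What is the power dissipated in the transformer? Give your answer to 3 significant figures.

P_in = P_out/η = 277/0.892 = 310.538 W.
P_loss = P_in − P_out = 310.538 − 277 = 33.5 W.

P_loss ≈ 33.5 W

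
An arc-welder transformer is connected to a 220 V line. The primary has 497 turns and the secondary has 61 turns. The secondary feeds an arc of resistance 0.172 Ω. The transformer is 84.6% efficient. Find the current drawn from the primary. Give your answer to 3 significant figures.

V_s = 220 × 61/497 = 27.002 V.
I_s = V_s/R = 27.002/0.172 = 156.99 A.
P_out = V_s I_s = 27.002 × 156.99 = 4239.0 W.
P_in = P_out/η = 4239.0/0.846 = 5010.6 W.
I_p = P_in/V_p = 5010.6/220 = 22.8 A.

I_p ≈ 22.8 A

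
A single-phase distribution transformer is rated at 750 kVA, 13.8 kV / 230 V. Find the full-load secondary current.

I_s ≈ 3260 A

I_s = S/V_s = 750000/230 = 3260 A.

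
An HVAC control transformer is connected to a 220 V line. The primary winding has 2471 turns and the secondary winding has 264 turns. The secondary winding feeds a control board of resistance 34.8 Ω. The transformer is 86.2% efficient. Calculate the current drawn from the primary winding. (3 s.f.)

I_p ≈ 0.0837 A

V_s = 220 × 264/2471 = 23.505 V.
I_s = V_s/R = 23.505/34.8 = 0.67542 A.
P_out = V_s I_s = 23.505 × 0.67542 = 15.876 W.
P_in = P_out/η = 15.876/0.862 = 18.417 W.
I_p = P_in/V_p = 18.417/220 = 0.0837 A.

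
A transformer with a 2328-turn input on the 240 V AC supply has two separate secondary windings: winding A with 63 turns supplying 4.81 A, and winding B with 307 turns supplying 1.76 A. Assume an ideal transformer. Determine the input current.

V_A = 240 × 63/2328 = 6.4948 V; V_B = 240 × 307/2328 = 31.649 V.
P_out = V_A I_A + V_B I_B = 6.4948×4.81 + 31.649×1.76 = 31.240 + 55.703 = 86.943 W.
Ideal ⇒ P_in = P_out, so I_in = P_out/V_in = 86.943/240 = 0.362 A.

I_in ≈ 0.362 A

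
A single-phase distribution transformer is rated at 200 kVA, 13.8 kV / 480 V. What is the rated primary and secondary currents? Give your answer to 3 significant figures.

I_p ≈ 14.5 A, I_s ≈ 417 A

I_p = S/V_p = 200000/13800 = 14.5 A.
I_s = S/V_s = 200000/480 = 417 A.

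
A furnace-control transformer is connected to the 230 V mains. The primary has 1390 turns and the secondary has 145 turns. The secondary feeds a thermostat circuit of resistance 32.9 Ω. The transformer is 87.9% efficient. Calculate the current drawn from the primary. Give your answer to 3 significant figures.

V_s = 230 × 145/1390 = 23.993 V.
I_s = V_s/R = 23.993/32.9 = 0.72926 A.
P_out = V_s I_s = 23.993 × 0.72926 = 17.497 W.
P_in = P_out/η = 17.497/0.879 = 19.906 W.
I_p = P_in/V_p = 19.906/230 = 0.0865 A.

I_p ≈ 0.0865 A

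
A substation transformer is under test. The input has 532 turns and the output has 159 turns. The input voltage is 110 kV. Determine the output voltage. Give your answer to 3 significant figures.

V_out ≈ 32900 V

V_out/V_in = N_out/N_in, so V_out = 110000 × 159/532 = 32900 V.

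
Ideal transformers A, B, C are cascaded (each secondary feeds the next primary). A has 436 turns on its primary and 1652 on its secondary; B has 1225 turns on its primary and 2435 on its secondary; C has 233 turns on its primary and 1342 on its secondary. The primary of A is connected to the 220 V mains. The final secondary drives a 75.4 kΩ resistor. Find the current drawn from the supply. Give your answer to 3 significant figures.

I_supply ≈ 5.49 A

After A: V = 220.00 × 1652/436 = 833.58 V.
After B: V = 833.58 × 2435/1225 = 1656.9 V.
After C: V = 1656.9 × 1342/233 = 9543.5 V.
I_load = 9543.5/75400 = 0.12657 A, so P_out = 9543.5 × 0.12657 = 1207.9 W.
All ideal ⇒ P_in = P_out, so I_supply = 1207.9/220 = 5.49 A.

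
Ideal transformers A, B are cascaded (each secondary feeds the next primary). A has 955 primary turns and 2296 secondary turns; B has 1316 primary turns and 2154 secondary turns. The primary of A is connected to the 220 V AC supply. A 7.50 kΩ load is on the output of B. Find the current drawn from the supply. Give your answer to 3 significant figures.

I_supply ≈ 0.454 A

Secondary of A: V = 220.00 × 2296/955 = 528.92 V.
Secondary of B: V = 528.92 × 2154/1316 = 865.73 V.
I_load = 865.73/7500 = 0.11543 A, so P_out = 865.73 × 0.11543 = 99.931 W.
All ideal ⇒ P_in = P_out, so I_supply = 99.931/220 = 0.454 A.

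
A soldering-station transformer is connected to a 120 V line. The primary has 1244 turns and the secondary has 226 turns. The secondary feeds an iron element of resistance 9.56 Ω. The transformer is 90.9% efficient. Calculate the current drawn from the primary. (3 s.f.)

I_p ≈ 0.456 A

V_s = 120 × 226/1244 = 21.801 V.
I_s = V_s/R = 21.801/9.56 = 2.2804 A.
P_out = V_s I_s = 21.801 × 2.2804 = 49.714 W.
P_in = P_out/η = 49.714/0.909 = 54.691 W.
I_p = P_in/V_p = 54.691/120 = 0.456 A.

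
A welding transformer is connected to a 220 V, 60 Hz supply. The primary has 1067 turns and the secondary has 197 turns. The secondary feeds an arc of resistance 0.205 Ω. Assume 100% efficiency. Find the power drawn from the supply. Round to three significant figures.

P ≈ 8050 W

V_s = V_p × N_s/N_p = 220 × 197/1067 = 40.619 V.
I_s = V_s/R = 40.619/0.205 = 198.14 A.
I_p = I_s × N_s/N_p = 198.14 × 197/1067 = 36.582 A.
P = V_p I_p = 220 × 36.582 = 8050 W.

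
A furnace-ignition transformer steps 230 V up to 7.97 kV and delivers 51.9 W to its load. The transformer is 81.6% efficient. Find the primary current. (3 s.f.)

I_p ≈ 0.277 A

P_in = P_out/η = 51.9/0.816 = 63.603 W.
I_p = P_in/V_p = 63.603/230 = 0.277 A.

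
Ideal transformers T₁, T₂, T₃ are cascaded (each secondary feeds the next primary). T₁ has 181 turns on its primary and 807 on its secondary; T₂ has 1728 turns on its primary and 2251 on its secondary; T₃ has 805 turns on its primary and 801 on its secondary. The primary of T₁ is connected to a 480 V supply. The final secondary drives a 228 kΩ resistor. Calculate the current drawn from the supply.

Secondary of T₁: V = 480.00 × 807/181 = 2140.1 V.
Secondary of T₂: V = 2140.1 × 2251/1728 = 2787.8 V.
Secondary of T₃: V = 2787.8 × 801/805 = 2774.0 V.
I_load = 2774.0/228000 = 0.012167 A, so P_out = 2774.0 × 0.012167 = 33.750 W.
All ideal ⇒ P_in = P_out, so I_supply = 33.750/480 = 0.0703 A.

I_supply ≈ 0.0703 A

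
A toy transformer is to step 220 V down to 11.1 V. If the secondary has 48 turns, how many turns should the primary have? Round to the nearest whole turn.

N_p/N_s = V_p/V_s, so N_p = 48 × 220/11.1 = 951.4 ≈ 951 turns.

N_p = 951 turns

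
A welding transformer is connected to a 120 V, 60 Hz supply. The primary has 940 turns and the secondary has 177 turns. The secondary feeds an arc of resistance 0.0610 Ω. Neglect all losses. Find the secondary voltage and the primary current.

V_s ≈ 22.6 V, I_p ≈ 69.7 A

V_s = V_p × N_s/N_p = 120 × 177/940 = 22.596 V.
I_s = V_s/R = 22.596/0.0610 = 370.42 A.
I_p = I_s × N_s/N_p = 370.42 × 177/940 = 69.7 A.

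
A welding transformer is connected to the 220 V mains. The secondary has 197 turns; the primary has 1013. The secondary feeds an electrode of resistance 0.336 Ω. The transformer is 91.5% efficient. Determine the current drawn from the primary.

V_s = 220 × 197/1013 = 42.784 V.
I_s = V_s/R = 42.784/0.336 = 127.33 A.
P_out = V_s I_s = 42.784 × 127.33 = 5447.8 W.
P_in = P_out/η = 5447.8/0.915 = 5953.9 W.
I_p = P_in/V_p = 5953.9/220 = 27.1 A.

I_p ≈ 27.1 A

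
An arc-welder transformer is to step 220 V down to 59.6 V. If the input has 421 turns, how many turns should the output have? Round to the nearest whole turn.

N_out = 114 turns

N_out/N_in = V_out/V_in, so N_out = 421 × 59.6/220 = 114.1 ≈ 114 turns.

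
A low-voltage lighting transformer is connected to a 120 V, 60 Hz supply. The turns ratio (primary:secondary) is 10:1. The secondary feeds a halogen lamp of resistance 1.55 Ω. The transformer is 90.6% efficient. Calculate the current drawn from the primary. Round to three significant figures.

V_s = 120 × 1/10 = 12.000 V.
I_s = V_s/R = 12.000/1.55 = 7.7419 A.
P_out = V_s I_s = 12.000 × 7.7419 = 92.903 W.
P_in = P_out/η = 92.903/0.906 = 102.54 W.
I_p = P_in/V_p = 102.54/120 = 0.855 A.

I_p ≈ 0.855 A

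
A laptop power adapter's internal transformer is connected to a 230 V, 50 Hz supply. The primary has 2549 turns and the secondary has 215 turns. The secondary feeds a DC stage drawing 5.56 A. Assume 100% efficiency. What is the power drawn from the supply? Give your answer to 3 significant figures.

I_p = I_s × N_s/N_p = 5.56 × 215/2549 = 0.46897 A.
P = V_p I_p = 230 × 0.46897 = 108 W.

P ≈ 108 W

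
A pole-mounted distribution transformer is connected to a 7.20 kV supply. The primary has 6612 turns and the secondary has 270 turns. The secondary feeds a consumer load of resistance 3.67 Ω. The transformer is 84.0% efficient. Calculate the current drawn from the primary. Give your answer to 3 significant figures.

I_p ≈ 3.89 A

V_s = 7200 × 270/6612 = 294.01 V.
I_s = V_s/R = 294.01/3.67 = 80.112 A.
P_out = V_s I_s = 294.01 × 80.112 = 23554 W.
P_in = P_out/η = 23554/0.840 = 28040 W.
I_p = P_in/V_p = 28040/7200 = 3.89 A.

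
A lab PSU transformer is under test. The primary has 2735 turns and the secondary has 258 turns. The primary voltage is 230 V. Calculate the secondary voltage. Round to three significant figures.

V_s/V_p = N_s/N_p, so V_s = 230 × 258/2735 = 21.7 V.

V_s ≈ 21.7 V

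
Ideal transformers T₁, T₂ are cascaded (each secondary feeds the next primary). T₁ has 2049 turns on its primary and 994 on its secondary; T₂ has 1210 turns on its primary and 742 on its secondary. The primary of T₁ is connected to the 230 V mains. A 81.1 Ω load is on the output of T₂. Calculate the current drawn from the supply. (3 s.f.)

Secondary of T₁: V = 230.00 × 994/2049 = 111.58 V.
Secondary of T₂: V = 111.58 × 742/1210 = 68.421 V.
I_load = 68.421/81.1 = 0.84366 A, so P_out = 68.421 × 0.84366 = 57.725 W.
All ideal ⇒ P_in = P_out, so I_supply = 57.725/230 = 0.251 A.

I_supply ≈ 0.251 A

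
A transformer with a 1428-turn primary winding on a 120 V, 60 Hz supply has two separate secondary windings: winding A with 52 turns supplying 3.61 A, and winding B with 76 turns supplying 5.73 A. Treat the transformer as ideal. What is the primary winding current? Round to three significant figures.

I_p ≈ 0.436 A

V_A = 120 × 52/1428 = 4.3697 V; V_B = 120 × 76/1428 = 6.3866 V.
P_out = V_A I_A + V_B I_B = 4.3697×3.61 + 6.3866×5.73 = 15.775 + 36.595 = 52.370 W.
Ideal ⇒ P_in = P_out, so I_p = P_out/V_p = 52.370/120 = 0.436 A.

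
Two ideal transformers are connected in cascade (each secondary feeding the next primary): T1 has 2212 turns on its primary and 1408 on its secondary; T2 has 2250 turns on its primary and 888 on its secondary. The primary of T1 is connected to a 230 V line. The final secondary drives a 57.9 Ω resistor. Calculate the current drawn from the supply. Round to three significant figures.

I_supply ≈ 0.251 A

After T1: V = 230.00 × 1408/2212 = 146.40 V.
After T2: V = 146.40 × 888/2250 = 57.780 V.
I_load = 57.780/57.9 = 0.99792 A, so P_out = 57.780 × 0.99792 = 57.660 W.
All ideal ⇒ P_in = P_out, so I_supply = 57.660/230 = 0.251 A.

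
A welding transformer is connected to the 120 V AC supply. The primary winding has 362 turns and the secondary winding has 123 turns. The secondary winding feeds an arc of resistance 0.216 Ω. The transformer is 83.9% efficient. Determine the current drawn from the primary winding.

V_s = 120 × 123/362 = 40.773 V.
I_s = V_s/R = 40.773/0.216 = 188.77 A.
P_out = V_s I_s = 40.773 × 188.77 = 7696.7 W.
P_in = P_out/η = 7696.7/0.839 = 9173.6 W.
I_p = P_in/V_p = 9173.6/120 = 76.4 A.

I_p ≈ 76.4 A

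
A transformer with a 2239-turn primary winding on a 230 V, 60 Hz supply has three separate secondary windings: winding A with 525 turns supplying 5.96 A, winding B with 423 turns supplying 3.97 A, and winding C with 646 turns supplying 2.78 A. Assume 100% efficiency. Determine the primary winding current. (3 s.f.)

V_A = 230 × 525/2239 = 53.930 V; V_B = 230 × 423/2239 = 43.452 V; V_C = 230 × 646/2239 = 66.360 V.
P_out = V_A I_A + V_B I_B + V_C I_C = 53.930×5.96 + 43.452×3.97 + 66.360×2.78 = 321.42 + 172.51 + 184.48 = 678.41 W.
Ideal ⇒ P_in = P_out, so I_p = P_out/V_p = 678.41/230 = 2.95 A.

I_p ≈ 2.95 A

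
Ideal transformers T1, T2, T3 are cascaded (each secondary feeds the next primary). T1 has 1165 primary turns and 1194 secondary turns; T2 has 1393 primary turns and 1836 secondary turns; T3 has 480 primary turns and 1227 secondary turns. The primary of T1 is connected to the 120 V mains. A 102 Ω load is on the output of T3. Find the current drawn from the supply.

I_supply ≈ 14.0 A

Secondary of T1: V = 120.00 × 1194/1165 = 122.99 V.
Secondary of T2: V = 122.99 × 1836/1393 = 162.10 V.
Secondary of T3: V = 162.10 × 1227/480 = 414.37 V.
I_load = 414.37/102 = 4.0624 A, so P_out = 414.37 × 4.0624 = 1683.3 W.
All ideal ⇒ P_in = P_out, so I_supply = 1683.3/120 = 14.0 A.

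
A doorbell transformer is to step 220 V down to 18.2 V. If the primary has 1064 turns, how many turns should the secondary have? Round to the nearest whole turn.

N_s/N_p = V_s/V_p, so N_s = 1064 × 18.2/220 = 88.0 ≈ 88 turns.

N_s = 88 turns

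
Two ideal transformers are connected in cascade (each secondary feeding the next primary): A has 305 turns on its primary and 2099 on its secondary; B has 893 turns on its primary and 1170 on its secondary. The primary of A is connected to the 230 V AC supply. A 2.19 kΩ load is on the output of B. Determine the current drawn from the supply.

I_supply ≈ 8.54 A

Secondary of A: V = 230.00 × 2099/305 = 1582.9 V.
Secondary of B: V = 1582.9 × 1170/893 = 2073.8 V.
I_load = 2073.8/2190 = 0.94696 A, so P_out = 2073.8 × 0.94696 = 1963.8 W.
All ideal ⇒ P_in = P_out, so I_supply = 1963.8/230 = 8.54 A.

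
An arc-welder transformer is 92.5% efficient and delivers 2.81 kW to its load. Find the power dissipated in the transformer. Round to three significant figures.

P_loss ≈ 228 W

P_in = P_out/η = 2810/0.925 = 3037.84 W.
P_loss = P_in − P_out = 3037.84 − 2810 = 228 W.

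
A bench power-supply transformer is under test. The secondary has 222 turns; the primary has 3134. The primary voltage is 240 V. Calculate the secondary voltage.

V_s/V_p = N_s/N_p, so V_s = 240 × 222/3134 = 17.0 V.

V_s ≈ 17.0 V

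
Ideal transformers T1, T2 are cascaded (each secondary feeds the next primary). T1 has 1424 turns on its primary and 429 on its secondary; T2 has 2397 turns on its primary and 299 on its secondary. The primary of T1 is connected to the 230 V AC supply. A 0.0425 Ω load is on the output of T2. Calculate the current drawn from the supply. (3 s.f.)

I_supply ≈ 7.64 A

After T1: V = 230.00 × 429/1424 = 69.291 V.
After T2: V = 69.291 × 299/2397 = 8.6433 V.
I_load = 8.6433/0.0425 = 203.37 A, so P_out = 8.6433 × 203.37 = 1757.8 W.
All ideal ⇒ P_in = P_out, so I_supply = 1757.8/230 = 7.64 A.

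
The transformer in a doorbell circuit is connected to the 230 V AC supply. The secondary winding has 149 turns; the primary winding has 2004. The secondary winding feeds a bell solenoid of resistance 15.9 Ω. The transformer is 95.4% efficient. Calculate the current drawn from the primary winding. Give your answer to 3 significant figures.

I_p ≈ 0.0838 A

V_s = 230 × 149/2004 = 17.101 V.
I_s = V_s/R = 17.101/15.9 = 1.0755 A.
P_out = V_s I_s = 17.101 × 1.0755 = 18.392 W.
P_in = P_out/η = 18.392/0.954 = 19.279 W.
I_p = P_in/V_p = 19.279/230 = 0.0838 A.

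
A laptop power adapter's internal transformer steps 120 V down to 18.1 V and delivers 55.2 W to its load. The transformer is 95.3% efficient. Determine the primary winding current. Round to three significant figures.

P_in = P_out/η = 55.2/0.953 = 57.922 W.
I_p = P_in/V_p = 57.922/120 = 0.483 A.

I_p ≈ 0.483 A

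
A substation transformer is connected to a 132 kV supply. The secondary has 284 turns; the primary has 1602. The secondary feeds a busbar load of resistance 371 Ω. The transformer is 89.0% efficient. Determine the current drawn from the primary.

V_s = 132000 × 284/1602 = 23401 V.
I_s = V_s/R = 23401/371 = 63.075 A.
P_out = V_s I_s = 23401 × 63.075 = 1.4760×10^6 W.
P_in = P_out/η = 1.4760×10^6/0.890 = 1.6584×10^6 W.
I_p = P_in/V_p = 1.6584×10^6/132000 = 12.6 A.

I_p ≈ 12.6 A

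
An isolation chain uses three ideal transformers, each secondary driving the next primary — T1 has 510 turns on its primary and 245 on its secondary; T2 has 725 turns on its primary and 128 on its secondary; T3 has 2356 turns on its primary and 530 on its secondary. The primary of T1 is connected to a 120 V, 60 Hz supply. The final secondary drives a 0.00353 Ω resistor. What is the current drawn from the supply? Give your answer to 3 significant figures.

Secondary of T1: V = 120.00 × 245/510 = 57.647 V.
Secondary of T2: V = 57.647 × 128/725 = 10.178 V.
Secondary of T3: V = 10.178 × 530/2356 = 2.2895 V.
I_load = 2.2895/0.00353 = 648.60 A, so P_out = 2.2895 × 648.60 = 1485.0 W.
All ideal ⇒ P_in = P_out, so I_supply = 1485.0/120 = 12.4 A.

I_supply ≈ 12.4 A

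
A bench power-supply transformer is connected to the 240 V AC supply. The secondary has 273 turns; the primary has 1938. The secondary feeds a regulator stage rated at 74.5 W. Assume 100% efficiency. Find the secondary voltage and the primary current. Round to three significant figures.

V_s = V_p × N_s/N_p = 240 × 273/1938 = 33.808 V.
I_s = P/V_s = 74.5/33.808 = 2.2036 A.
I_p = I_s × N_s/N_p = 2.2036 × 273/1938 = 0.310 A.

V_s ≈ 33.8 V, I_p ≈ 0.310 A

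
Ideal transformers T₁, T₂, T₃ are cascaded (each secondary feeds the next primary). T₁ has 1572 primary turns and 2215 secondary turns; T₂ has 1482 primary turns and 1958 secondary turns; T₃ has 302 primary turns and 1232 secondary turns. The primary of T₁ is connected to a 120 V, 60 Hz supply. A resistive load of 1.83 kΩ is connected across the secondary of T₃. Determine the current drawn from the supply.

After T₁: V = 120.00 × 2215/1572 = 169.08 V.
After T₂: V = 169.08 × 1958/1482 = 223.39 V.
After T₃: V = 223.39 × 1232/302 = 911.32 V.
I_load = 911.32/1830 = 0.49799 A, so P_out = 911.32 × 0.49799 = 453.83 W.
All ideal ⇒ P_in = P_out, so I_supply = 453.83/120 = 3.78 A.

I_supply ≈ 3.78 A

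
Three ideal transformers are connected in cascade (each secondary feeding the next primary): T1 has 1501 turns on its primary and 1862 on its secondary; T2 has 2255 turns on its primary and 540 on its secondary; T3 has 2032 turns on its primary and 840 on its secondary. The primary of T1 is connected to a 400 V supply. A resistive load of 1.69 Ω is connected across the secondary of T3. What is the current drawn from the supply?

I_supply ≈ 3.57 A

After T1: V = 400.00 × 1862/1501 = 496.20 V.
After T2: V = 496.20 × 540/2255 = 118.82 V.
After T3: V = 118.82 × 840/2032 = 49.120 V.
I_load = 49.120/1.69 = 29.065 A, so P_out = 49.120 × 29.065 = 1427.7 W.
All ideal ⇒ P_in = P_out, so I_supply = 1427.7/400 = 3.57 A.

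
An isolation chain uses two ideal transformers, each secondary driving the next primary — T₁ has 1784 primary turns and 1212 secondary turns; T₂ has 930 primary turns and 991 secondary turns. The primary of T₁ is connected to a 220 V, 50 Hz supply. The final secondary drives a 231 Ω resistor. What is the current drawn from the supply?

I_supply ≈ 0.499 A

Secondary of T₁: V = 220.00 × 1212/1784 = 149.46 V.
Secondary of T₂: V = 149.46 × 991/930 = 159.27 V.
I_load = 159.27/231 = 0.68946 A, so P_out = 159.27 × 0.68946 = 109.81 W.
All ideal ⇒ P_in = P_out, so I_supply = 109.81/220 = 0.499 A.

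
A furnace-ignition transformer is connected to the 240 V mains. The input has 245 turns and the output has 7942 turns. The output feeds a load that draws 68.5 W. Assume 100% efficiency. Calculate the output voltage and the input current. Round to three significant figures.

V_out = V_in × N_out/N_in = 240 × 7942/245 = 7779.9 V.
I_out = P/V_out = 68.5/7779.9 = 0.0088047 A.
I_in = I_out × N_out/N_in = 0.0088047 × 7942/245 = 0.285 A.

V_out ≈ 7780 V, I_in ≈ 0.285 A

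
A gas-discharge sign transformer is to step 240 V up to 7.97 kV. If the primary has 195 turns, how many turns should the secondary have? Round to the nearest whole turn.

N_s/N_p = V_s/V_p, so N_s = 195 × 7970/240 = 6475.6 ≈ 6476 turns.

N_s = 6476 turns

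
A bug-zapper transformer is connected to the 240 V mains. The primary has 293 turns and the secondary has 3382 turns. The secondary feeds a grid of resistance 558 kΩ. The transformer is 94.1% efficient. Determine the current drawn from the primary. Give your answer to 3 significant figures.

V_s = 240 × 3382/293 = 2770.2 V.
I_s = V_s/R = 2770.2/558000 = 0.0049646 A.
P_out = V_s I_s = 2770.2 × 0.0049646 = 13.753 W.
P_in = P_out/η = 13.753/0.941 = 14.615 W.
I_p = P_in/V_p = 14.615/240 = 0.0609 A.

I_p ≈ 0.0609 A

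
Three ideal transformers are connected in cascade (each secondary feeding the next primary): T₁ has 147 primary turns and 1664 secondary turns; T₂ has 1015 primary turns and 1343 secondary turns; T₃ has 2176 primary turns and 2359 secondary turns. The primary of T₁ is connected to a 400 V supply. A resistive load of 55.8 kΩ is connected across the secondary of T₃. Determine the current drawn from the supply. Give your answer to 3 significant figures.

After T₁: V = 400.00 × 1664/147 = 4527.9 V.
After T₂: V = 4527.9 × 1343/1015 = 5991.1 V.
After T₃: V = 5991.1 × 2359/2176 = 6494.9 V.
I_load = 6494.9/55800 = 0.11640 A, so P_out = 6494.9 × 0.11640 = 755.99 W.
All ideal ⇒ P_in = P_out, so I_supply = 755.99/400 = 1.89 A.

I_supply ≈ 1.89 A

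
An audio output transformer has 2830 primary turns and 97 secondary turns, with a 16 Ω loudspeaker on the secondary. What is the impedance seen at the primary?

Z_p ≈ 13600 Ω

Z_p = (N_p/N_s)² × Z_s = (2830/97)² × 16 = 13600 Ω.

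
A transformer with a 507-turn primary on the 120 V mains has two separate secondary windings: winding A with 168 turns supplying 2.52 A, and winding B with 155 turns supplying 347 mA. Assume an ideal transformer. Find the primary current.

V_A = 120 × 168/507 = 39.763 V; V_B = 120 × 155/507 = 36.686 V.
P_out = V_A I_A + V_B I_B = 39.763×2.52 + 36.686×0.347 = 100.20 + 12.730 = 112.93 W.
Ideal ⇒ P_in = P_out, so I_p = P_out/V_p = 112.93/120 = 0.941 A.

I_p ≈ 0.941 A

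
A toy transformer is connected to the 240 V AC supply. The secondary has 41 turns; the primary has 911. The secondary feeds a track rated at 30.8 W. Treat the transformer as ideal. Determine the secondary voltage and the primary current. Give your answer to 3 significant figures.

V_s = V_p × N_s/N_p = 240 × 41/911 = 10.801 V.
I_s = P/V_s = 30.8/10.801 = 2.8515 A.
I_p = I_s × N_s/N_p = 2.8515 × 41/911 = 0.128 A.

V_s ≈ 10.8 V, I_p ≈ 0.128 A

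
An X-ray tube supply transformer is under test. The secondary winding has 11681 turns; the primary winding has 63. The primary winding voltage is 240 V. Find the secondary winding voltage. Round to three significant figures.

V_s ≈ 44500 V

V_s/V_p = N_s/N_p, so V_s = 240 × 11681/63 = 44500 V.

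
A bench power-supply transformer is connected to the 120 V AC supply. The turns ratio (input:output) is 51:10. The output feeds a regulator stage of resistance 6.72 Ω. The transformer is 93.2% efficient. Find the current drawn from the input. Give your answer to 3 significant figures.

I_in ≈ 0.737 A

V_out = 120 × 10/51 = 23.529 V.
I_out = V_out/R = 23.529/6.72 = 3.5014 A.
P_out = V_out I_out = 23.529 × 3.5014 = 82.386 W.
P_in = P_out/η = 82.386/0.932 = 88.397 W.
I_in = P_in/V_in = 88.397/120 = 0.737 A.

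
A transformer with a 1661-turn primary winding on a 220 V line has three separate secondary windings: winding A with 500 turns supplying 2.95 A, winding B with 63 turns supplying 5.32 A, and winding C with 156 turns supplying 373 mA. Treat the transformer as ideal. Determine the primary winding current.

V_A = 220 × 500/1661 = 66.225 V; V_B = 220 × 63/1661 = 8.3444 V; V_C = 220 × 156/1661 = 20.662 V.
P_out = V_A I_A + V_B I_B + V_C I_C = 66.225×2.95 + 8.3444×5.32 + 20.662×0.373 = 195.36 + 44.392 + 7.7070 = 247.46 W.
Ideal ⇒ P_in = P_out, so I_p = P_out/V_p = 247.46/220 = 1.12 A.

I_p ≈ 1.12 A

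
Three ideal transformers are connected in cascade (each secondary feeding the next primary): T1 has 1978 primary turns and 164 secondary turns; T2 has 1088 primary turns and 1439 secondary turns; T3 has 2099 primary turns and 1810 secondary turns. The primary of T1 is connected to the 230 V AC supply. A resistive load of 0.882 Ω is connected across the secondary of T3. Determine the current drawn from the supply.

I_supply ≈ 2.33 A

After T1: V = 230.00 × 164/1978 = 19.070 V.
After T2: V = 19.070 × 1439/1088 = 25.222 V.
After T3: V = 25.222 × 1810/2099 = 21.749 V.
I_load = 21.749/0.882 = 24.659 A, so P_out = 21.749 × 24.659 = 536.31 W.
All ideal ⇒ P_in = P_out, so I_supply = 536.31/230 = 2.33 A.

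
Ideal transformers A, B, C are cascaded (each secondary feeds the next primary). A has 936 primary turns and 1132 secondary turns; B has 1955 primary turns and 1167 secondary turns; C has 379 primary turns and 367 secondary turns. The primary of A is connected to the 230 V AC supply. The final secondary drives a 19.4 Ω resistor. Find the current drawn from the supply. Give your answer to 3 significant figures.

I_supply ≈ 5.79 A

After A: V = 230.00 × 1132/936 = 278.16 V.
After B: V = 278.16 × 1167/1955 = 166.04 V.
After C: V = 166.04 × 367/379 = 160.79 V.
I_load = 160.79/19.4 = 8.2880 A, so P_out = 160.79 × 8.2880 = 1332.6 W.
All ideal ⇒ P_in = P_out, so I_supply = 1332.6/230 = 5.79 A.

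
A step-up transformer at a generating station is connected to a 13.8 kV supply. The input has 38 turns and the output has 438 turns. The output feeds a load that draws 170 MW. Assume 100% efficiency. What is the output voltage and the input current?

V_out ≈ 159000 V, I_in ≈ 12300 A

V_out = V_in × N_out/N_in = 13800 × 438/38 = 159060 V.
I_out = P/V_out = 1.70×10^8/159060 = 1068.8 A.
I_in = I_out × N_out/N_in = 1068.8 × 438/38 = 12300 A.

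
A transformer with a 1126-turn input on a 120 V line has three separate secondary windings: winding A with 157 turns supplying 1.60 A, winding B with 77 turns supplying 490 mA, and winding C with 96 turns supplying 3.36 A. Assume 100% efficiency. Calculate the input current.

V_A = 120 × 157/1126 = 16.732 V; V_B = 120 × 77/1126 = 8.2060 V; V_C = 120 × 96/1126 = 10.231 V.
P_out = V_A I_A + V_B I_B + V_C I_C = 16.732×1.60 + 8.2060×0.490 + 10.231×3.36 = 26.771 + 4.0210 + 34.376 = 65.168 W.
Ideal ⇒ P_in = P_out, so I_in = P_out/V_in = 65.168/120 = 0.543 A.

I_in ≈ 0.543 A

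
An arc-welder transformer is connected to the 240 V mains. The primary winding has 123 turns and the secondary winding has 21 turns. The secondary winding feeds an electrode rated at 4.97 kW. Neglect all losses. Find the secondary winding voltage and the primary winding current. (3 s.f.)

V_s = V_p × N_s/N_p = 240 × 21/123 = 40.976 V.
I_s = P/V_s = 4970/40.976 = 121.29 A.
I_p = I_s × N_s/N_p = 121.29 × 21/123 = 20.7 A.

V_s ≈ 41.0 V, I_p ≈ 20.7 A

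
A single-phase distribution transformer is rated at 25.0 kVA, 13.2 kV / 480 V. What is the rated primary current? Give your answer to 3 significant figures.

I_p ≈ 1.89 A

I_p = S/V_p = 25000/13200 = 1.89 A.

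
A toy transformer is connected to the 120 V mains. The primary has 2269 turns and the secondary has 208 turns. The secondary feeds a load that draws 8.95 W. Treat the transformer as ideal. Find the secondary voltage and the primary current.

V_s = V_p × N_s/N_p = 120 × 208/2269 = 11.000 V.
I_s = P/V_s = 8.95/11.000 = 0.81360 A.
I_p = I_s × N_s/N_p = 0.81360 × 208/2269 = 0.0746 A.

V_s ≈ 11.0 V, I_p ≈ 0.0746 A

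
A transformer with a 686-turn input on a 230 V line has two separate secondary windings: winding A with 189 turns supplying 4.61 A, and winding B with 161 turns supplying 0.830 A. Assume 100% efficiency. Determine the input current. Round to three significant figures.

V_A = 230 × 189/686 = 63.367 V; V_B = 230 × 161/686 = 53.980 V.
P_out = V_A I_A + V_B I_B = 63.367×4.61 + 53.980×0.830 = 292.12 + 44.803 = 336.93 W.
Ideal ⇒ P_in = P_out, so I_in = P_out/V_in = 336.93/230 = 1.46 A.

I_in ≈ 1.46 A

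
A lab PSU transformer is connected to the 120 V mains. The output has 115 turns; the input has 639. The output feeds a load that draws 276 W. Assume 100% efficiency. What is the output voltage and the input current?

V_out = V_in × N_out/N_in = 120 × 115/639 = 21.596 V.
I_out = P/V_out = 276/21.596 = 12.780 A.
I_in = I_out × N_out/N_in = 12.780 × 115/639 = 2.30 A.

V_out ≈ 21.6 V, I_in ≈ 2.30 A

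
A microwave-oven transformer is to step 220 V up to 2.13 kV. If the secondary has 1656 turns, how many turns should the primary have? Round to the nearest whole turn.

N_p = 171 turns

N_p/N_s = V_p/V_s, so N_p = 1656 × 220/2130 = 171.0 ≈ 171 turns.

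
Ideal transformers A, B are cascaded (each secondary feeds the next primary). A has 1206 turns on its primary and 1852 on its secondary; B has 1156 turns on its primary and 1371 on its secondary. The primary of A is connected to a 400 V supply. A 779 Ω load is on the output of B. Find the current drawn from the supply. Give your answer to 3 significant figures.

After A: V = 400.00 × 1852/1206 = 614.26 V.
After B: V = 614.26 × 1371/1156 = 728.51 V.
I_load = 728.51/779 = 0.93518 A, so P_out = 728.51 × 0.93518 = 681.29 W.
All ideal ⇒ P_in = P_out, so I_supply = 681.29/400 = 1.70 A.

I_supply ≈ 1.70 A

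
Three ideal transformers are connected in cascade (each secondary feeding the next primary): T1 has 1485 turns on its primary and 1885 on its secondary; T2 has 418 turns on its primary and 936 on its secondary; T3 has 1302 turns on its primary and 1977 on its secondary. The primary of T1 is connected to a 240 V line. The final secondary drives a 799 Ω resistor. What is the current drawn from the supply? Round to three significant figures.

I_supply ≈ 5.60 A

After T1: V = 240.00 × 1885/1485 = 304.65 V.
After T2: V = 304.65 × 936/418 = 682.17 V.
After T3: V = 682.17 × 1977/1302 = 1035.8 V.
I_load = 1035.8/799 = 1.2964 A, so P_out = 1035.8 × 1.2964 = 1342.9 W.
All ideal ⇒ P_in = P_out, so I_supply = 1342.9/240 = 5.60 A.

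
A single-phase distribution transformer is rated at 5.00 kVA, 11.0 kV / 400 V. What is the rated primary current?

I_p = S/V_p = 5000/11000 = 0.455 A.

I_p ≈ 0.455 A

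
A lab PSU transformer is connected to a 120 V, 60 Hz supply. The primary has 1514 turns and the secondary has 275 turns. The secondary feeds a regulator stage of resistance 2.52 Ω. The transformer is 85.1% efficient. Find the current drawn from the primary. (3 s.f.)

I_p ≈ 1.85 A

V_s = 120 × 275/1514 = 21.797 V.
I_s = V_s/R = 21.797/2.52 = 8.6494 A.
P_out = V_s I_s = 21.797 × 8.6494 = 188.53 W.
P_in = P_out/η = 188.53/0.851 = 221.54 W.
I_p = P_in/V_p = 221.54/120 = 1.85 A.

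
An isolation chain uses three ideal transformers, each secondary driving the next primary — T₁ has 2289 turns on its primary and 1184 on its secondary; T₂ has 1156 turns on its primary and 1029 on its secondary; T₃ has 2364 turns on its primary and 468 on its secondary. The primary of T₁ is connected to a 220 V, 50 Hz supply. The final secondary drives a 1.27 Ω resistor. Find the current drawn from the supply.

I_supply ≈ 1.44 A

Secondary of T₁: V = 220.00 × 1184/2289 = 113.80 V.
Secondary of T₂: V = 113.80 × 1029/1156 = 101.29 V.
Secondary of T₃: V = 101.29 × 468/2364 = 20.053 V.
I_load = 20.053/1.27 = 15.790 A, so P_out = 20.053 × 15.790 = 316.64 W.
All ideal ⇒ P_in = P_out, so I_supply = 316.64/220 = 1.44 A.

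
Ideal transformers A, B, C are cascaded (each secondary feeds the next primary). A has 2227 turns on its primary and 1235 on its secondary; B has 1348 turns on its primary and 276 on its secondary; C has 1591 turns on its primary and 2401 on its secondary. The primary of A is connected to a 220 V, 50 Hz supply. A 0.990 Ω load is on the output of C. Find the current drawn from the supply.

After A: V = 220.00 × 1235/2227 = 122.00 V.
After B: V = 122.00 × 276/1348 = 24.980 V.
After C: V = 24.980 × 2401/1591 = 37.697 V.
I_load = 37.697/0.990 = 38.078 A, so P_out = 37.697 × 38.078 = 1435.4 W.
All ideal ⇒ P_in = P_out, so I_supply = 1435.4/220 = 6.52 A.

I_supply ≈ 6.52 A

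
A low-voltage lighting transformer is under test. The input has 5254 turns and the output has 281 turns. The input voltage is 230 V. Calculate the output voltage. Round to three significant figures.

V_out ≈ 12.3 V

V_out/V_in = N_out/N_in, so V_out = 230 × 281/5254 = 12.3 V.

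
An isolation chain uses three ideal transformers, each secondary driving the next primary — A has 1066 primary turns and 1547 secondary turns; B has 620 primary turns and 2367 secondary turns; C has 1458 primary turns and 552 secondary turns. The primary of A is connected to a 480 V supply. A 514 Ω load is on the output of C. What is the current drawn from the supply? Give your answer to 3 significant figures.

I_supply ≈ 4.11 A

Secondary of A: V = 480.00 × 1547/1066 = 696.59 V.
Secondary of B: V = 696.59 × 2367/620 = 2659.4 V.
Secondary of C: V = 2659.4 × 552/1458 = 1006.8 V.
I_load = 1006.8/514 = 1.9588 A, so P_out = 1006.8 × 1.9588 = 1972.2 W.
All ideal ⇒ P_in = P_out, so I_supply = 1972.2/480 = 4.11 A.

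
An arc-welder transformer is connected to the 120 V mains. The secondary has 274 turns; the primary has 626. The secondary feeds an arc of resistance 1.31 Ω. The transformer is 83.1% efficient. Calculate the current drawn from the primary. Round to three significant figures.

I_p ≈ 21.1 A

V_s = 120 × 274/626 = 52.524 V.
I_s = V_s/R = 52.524/1.31 = 40.095 A.
P_out = V_s I_s = 52.524 × 40.095 = 2105.9 W.
P_in = P_out/η = 2105.9/0.831 = 2534.2 W.
I_p = P_in/V_p = 2534.2/120 = 21.1 A.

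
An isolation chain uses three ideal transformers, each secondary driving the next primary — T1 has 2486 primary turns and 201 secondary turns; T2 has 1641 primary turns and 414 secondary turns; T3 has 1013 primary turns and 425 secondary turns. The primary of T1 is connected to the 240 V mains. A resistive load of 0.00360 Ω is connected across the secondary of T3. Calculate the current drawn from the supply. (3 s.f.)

After T1: V = 240.00 × 201/2486 = 19.405 V.
After T2: V = 19.405 × 414/1641 = 4.8955 V.
After T3: V = 4.8955 × 425/1013 = 2.0539 V.
I_load = 2.0539/0.00360 = 570.53 A, so P_out = 2.0539 × 570.53 = 1171.8 W.
All ideal ⇒ P_in = P_out, so I_supply = 1171.8/240 = 4.88 A.

I_supply ≈ 4.88 A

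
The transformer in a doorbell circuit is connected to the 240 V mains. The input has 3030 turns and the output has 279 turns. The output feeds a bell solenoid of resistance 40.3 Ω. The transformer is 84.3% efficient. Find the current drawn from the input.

I_in ≈ 0.0599 A

V_out = 240 × 279/3030 = 22.099 V.
I_out = V_out/R = 22.099/40.3 = 0.54836 A.
P_out = V_out I_out = 22.099 × 0.54836 = 12.118 W.
P_in = P_out/η = 12.118/0.843 = 14.375 W.
I_in = P_in/V_in = 14.375/240 = 0.0599 A.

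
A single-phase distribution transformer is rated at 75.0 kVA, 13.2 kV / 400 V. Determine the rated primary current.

I_p ≈ 5.68 A

I_p = S/V_p = 75000/13200 = 5.68 A.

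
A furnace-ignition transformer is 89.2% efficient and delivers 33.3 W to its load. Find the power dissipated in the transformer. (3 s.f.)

P_loss ≈ 4.03 W

P_in = P_out/η = 33.3/0.892 = 37.3318 W.
P_loss = P_in − P_out = 37.3318 − 33.3 = 4.03 W.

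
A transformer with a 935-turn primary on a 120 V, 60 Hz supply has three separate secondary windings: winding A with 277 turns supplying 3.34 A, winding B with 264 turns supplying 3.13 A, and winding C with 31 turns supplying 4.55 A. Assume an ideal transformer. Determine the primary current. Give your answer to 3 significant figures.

V_A = 120 × 277/935 = 35.551 V; V_B = 120 × 264/935 = 33.882 V; V_C = 120 × 31/935 = 3.9786 V.
P_out = V_A I_A + V_B I_B + V_C I_C = 35.551×3.34 + 33.882×3.13 + 3.9786×4.55 = 118.74 + 106.05 + 18.103 = 242.89 W.
Ideal ⇒ P_in = P_out, so I_p = P_out/V_p = 242.89/120 = 2.02 A.

I_p ≈ 2.02 A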